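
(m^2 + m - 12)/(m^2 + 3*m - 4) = (m - 3)/(m - 1)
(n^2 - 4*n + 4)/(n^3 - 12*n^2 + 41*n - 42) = (n - 2)/(n^2 - 10*n + 21)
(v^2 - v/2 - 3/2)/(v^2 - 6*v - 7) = (v - 3/2)/(v - 7)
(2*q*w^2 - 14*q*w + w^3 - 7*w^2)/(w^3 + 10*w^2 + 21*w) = (2*q*w - 14*q + w^2 - 7*w)/(w^2 + 10*w + 21)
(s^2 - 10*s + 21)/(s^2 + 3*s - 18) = (s - 7)/(s + 6)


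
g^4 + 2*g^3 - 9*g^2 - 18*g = g*(g - 3)*(g + 2)*(g + 3)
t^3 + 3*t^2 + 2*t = t*(t + 1)*(t + 2)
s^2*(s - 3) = s^3 - 3*s^2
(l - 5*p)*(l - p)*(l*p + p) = l^3*p - 6*l^2*p^2 + l^2*p + 5*l*p^3 - 6*l*p^2 + 5*p^3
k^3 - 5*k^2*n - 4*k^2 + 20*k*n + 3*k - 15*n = (k - 3)*(k - 1)*(k - 5*n)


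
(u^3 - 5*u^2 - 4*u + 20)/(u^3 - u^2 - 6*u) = (u^2 - 7*u + 10)/(u*(u - 3))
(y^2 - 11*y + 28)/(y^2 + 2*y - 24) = (y - 7)/(y + 6)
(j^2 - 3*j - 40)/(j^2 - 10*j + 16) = (j + 5)/(j - 2)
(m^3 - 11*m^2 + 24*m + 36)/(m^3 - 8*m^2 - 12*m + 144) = (m + 1)/(m + 4)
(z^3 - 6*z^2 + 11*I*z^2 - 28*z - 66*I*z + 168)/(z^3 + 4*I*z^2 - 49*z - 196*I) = (z^2 + z*(-6 + 7*I) - 42*I)/(z^2 - 49)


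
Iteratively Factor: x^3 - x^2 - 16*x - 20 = (x - 5)*(x^2 + 4*x + 4) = (x - 5)*(x + 2)*(x + 2)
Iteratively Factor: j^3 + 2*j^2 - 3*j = (j - 1)*(j^2 + 3*j) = (j - 1)*(j + 3)*(j)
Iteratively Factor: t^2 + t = (t)*(t + 1)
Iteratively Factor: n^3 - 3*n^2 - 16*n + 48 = (n - 3)*(n^2 - 16) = (n - 4)*(n - 3)*(n + 4)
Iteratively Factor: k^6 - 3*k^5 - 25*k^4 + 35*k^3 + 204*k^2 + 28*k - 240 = (k - 1)*(k^5 - 2*k^4 - 27*k^3 + 8*k^2 + 212*k + 240) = (k - 1)*(k + 3)*(k^4 - 5*k^3 - 12*k^2 + 44*k + 80) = (k - 4)*(k - 1)*(k + 3)*(k^3 - k^2 - 16*k - 20) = (k - 5)*(k - 4)*(k - 1)*(k + 3)*(k^2 + 4*k + 4) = (k - 5)*(k - 4)*(k - 1)*(k + 2)*(k + 3)*(k + 2)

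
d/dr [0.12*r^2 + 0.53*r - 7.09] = 0.24*r + 0.53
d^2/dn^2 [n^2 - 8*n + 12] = 2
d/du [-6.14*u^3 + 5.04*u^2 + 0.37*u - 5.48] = -18.42*u^2 + 10.08*u + 0.37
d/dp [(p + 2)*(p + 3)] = 2*p + 5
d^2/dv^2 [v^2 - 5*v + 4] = 2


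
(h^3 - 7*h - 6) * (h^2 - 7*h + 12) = h^5 - 7*h^4 + 5*h^3 + 43*h^2 - 42*h - 72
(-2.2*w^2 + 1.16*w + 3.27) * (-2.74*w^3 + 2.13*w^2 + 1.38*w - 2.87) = 6.028*w^5 - 7.8644*w^4 - 9.525*w^3 + 14.8799*w^2 + 1.1834*w - 9.3849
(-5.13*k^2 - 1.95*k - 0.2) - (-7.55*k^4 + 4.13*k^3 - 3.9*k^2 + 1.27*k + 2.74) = 7.55*k^4 - 4.13*k^3 - 1.23*k^2 - 3.22*k - 2.94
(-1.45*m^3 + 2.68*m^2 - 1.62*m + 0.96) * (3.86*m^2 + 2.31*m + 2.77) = -5.597*m^5 + 6.9953*m^4 - 4.0789*m^3 + 7.387*m^2 - 2.2698*m + 2.6592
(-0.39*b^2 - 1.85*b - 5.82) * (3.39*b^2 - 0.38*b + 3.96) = -1.3221*b^4 - 6.1233*b^3 - 20.5712*b^2 - 5.1144*b - 23.0472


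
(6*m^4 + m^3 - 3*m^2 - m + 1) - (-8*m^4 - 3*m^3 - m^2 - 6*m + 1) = 14*m^4 + 4*m^3 - 2*m^2 + 5*m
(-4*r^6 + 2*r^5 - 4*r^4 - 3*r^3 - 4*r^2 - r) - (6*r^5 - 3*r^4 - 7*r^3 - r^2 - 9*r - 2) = -4*r^6 - 4*r^5 - r^4 + 4*r^3 - 3*r^2 + 8*r + 2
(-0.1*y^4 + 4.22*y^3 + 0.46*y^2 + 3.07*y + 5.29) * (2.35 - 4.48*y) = 0.448*y^5 - 19.1406*y^4 + 7.8562*y^3 - 12.6726*y^2 - 16.4847*y + 12.4315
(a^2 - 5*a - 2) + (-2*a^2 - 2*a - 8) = -a^2 - 7*a - 10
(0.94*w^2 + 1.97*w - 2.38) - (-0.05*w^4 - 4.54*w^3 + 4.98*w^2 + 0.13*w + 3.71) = 0.05*w^4 + 4.54*w^3 - 4.04*w^2 + 1.84*w - 6.09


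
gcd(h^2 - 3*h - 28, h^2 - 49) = h - 7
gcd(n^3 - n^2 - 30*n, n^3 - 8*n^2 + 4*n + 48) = n - 6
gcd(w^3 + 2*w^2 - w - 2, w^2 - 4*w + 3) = w - 1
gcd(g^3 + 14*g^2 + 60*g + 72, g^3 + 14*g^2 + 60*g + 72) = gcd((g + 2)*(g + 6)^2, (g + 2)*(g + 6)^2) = g^3 + 14*g^2 + 60*g + 72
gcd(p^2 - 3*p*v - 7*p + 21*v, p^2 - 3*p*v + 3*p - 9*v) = p - 3*v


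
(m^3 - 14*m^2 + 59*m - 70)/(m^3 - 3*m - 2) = (m^2 - 12*m + 35)/(m^2 + 2*m + 1)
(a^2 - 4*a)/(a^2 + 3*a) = (a - 4)/(a + 3)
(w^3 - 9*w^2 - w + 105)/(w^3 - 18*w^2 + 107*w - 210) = (w + 3)/(w - 6)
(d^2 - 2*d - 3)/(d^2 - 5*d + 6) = (d + 1)/(d - 2)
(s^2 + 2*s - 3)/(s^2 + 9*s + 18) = (s - 1)/(s + 6)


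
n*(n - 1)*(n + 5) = n^3 + 4*n^2 - 5*n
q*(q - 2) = q^2 - 2*q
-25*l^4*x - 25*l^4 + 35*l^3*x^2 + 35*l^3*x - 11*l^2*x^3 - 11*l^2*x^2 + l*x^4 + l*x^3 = (-5*l + x)^2*(-l + x)*(l*x + l)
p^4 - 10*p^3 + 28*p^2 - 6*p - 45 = (p - 5)*(p - 3)^2*(p + 1)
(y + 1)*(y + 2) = y^2 + 3*y + 2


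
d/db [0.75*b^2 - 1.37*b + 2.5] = 1.5*b - 1.37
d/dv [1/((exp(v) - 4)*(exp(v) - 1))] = (5 - 2*exp(v))*exp(v)/(exp(4*v) - 10*exp(3*v) + 33*exp(2*v) - 40*exp(v) + 16)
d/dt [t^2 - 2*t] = 2*t - 2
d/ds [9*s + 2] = 9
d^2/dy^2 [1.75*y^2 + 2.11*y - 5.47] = 3.50000000000000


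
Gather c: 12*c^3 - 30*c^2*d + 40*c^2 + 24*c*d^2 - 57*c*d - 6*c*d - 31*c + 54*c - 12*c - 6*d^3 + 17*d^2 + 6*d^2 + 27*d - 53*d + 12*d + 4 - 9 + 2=12*c^3 + c^2*(40 - 30*d) + c*(24*d^2 - 63*d + 11) - 6*d^3 + 23*d^2 - 14*d - 3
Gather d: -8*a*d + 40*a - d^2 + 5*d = 40*a - d^2 + d*(5 - 8*a)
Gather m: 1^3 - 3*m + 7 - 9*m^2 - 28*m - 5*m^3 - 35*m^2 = -5*m^3 - 44*m^2 - 31*m + 8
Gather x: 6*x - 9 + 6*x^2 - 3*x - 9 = 6*x^2 + 3*x - 18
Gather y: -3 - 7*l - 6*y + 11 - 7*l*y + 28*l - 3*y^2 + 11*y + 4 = 21*l - 3*y^2 + y*(5 - 7*l) + 12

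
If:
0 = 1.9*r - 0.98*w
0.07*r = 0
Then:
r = 0.00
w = 0.00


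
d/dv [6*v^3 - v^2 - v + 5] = 18*v^2 - 2*v - 1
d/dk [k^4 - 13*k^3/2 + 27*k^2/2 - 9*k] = 4*k^3 - 39*k^2/2 + 27*k - 9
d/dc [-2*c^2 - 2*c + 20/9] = -4*c - 2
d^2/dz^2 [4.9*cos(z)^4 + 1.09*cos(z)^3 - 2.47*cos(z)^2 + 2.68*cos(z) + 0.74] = -78.4*cos(z)^4 - 9.81*cos(z)^3 + 68.68*cos(z)^2 + 3.86*cos(z) - 4.94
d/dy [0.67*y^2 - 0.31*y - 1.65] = 1.34*y - 0.31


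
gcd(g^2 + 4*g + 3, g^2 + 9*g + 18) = g + 3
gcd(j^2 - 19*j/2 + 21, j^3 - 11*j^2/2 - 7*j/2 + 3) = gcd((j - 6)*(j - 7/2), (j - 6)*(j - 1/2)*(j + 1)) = j - 6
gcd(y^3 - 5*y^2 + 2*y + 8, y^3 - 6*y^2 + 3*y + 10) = y^2 - y - 2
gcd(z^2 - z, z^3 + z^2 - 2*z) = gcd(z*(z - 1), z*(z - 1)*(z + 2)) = z^2 - z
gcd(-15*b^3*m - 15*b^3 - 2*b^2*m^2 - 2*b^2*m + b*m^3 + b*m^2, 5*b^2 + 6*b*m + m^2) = 1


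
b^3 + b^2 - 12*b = b*(b - 3)*(b + 4)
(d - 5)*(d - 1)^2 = d^3 - 7*d^2 + 11*d - 5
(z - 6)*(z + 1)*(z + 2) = z^3 - 3*z^2 - 16*z - 12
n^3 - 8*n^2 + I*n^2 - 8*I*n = n*(n - 8)*(n + I)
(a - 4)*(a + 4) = a^2 - 16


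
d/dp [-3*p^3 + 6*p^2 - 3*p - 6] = -9*p^2 + 12*p - 3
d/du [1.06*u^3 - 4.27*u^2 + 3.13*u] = 3.18*u^2 - 8.54*u + 3.13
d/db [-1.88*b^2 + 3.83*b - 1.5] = 3.83 - 3.76*b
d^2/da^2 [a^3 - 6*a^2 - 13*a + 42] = 6*a - 12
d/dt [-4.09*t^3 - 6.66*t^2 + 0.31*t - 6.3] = -12.27*t^2 - 13.32*t + 0.31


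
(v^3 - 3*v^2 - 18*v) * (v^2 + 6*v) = v^5 + 3*v^4 - 36*v^3 - 108*v^2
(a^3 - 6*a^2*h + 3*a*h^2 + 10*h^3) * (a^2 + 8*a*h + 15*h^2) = a^5 + 2*a^4*h - 30*a^3*h^2 - 56*a^2*h^3 + 125*a*h^4 + 150*h^5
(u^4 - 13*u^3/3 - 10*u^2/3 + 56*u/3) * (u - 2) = u^5 - 19*u^4/3 + 16*u^3/3 + 76*u^2/3 - 112*u/3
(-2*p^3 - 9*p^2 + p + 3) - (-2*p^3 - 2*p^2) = -7*p^2 + p + 3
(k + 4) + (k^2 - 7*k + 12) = k^2 - 6*k + 16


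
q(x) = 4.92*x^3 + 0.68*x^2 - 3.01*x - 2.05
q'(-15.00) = 3297.59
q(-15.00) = -16408.90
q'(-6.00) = 520.19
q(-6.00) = -1022.23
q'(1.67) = 40.43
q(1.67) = 17.73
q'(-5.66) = 462.14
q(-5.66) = -855.33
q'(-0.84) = 6.26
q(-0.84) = -1.96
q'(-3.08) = 132.82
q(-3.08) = -130.08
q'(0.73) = 5.85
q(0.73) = -1.97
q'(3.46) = 178.40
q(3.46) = 199.47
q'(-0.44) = -0.75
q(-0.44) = -1.01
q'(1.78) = 46.18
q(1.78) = 22.49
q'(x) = 14.76*x^2 + 1.36*x - 3.01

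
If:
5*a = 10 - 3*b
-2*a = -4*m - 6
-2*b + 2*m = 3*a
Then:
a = 29/4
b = -35/4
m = 17/8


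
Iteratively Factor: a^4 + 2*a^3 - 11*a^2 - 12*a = (a + 4)*(a^3 - 2*a^2 - 3*a) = a*(a + 4)*(a^2 - 2*a - 3) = a*(a + 1)*(a + 4)*(a - 3)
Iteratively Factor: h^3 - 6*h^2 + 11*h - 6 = (h - 3)*(h^2 - 3*h + 2) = (h - 3)*(h - 2)*(h - 1)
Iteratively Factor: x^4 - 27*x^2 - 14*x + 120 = (x + 4)*(x^3 - 4*x^2 - 11*x + 30) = (x + 3)*(x + 4)*(x^2 - 7*x + 10) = (x - 5)*(x + 3)*(x + 4)*(x - 2)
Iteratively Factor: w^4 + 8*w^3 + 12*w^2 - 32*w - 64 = (w - 2)*(w^3 + 10*w^2 + 32*w + 32) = (w - 2)*(w + 4)*(w^2 + 6*w + 8) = (w - 2)*(w + 2)*(w + 4)*(w + 4)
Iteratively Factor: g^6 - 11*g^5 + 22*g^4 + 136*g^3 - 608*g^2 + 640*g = (g - 4)*(g^5 - 7*g^4 - 6*g^3 + 112*g^2 - 160*g) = (g - 4)*(g - 2)*(g^4 - 5*g^3 - 16*g^2 + 80*g) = g*(g - 4)*(g - 2)*(g^3 - 5*g^2 - 16*g + 80) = g*(g - 4)^2*(g - 2)*(g^2 - g - 20) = g*(g - 4)^2*(g - 2)*(g + 4)*(g - 5)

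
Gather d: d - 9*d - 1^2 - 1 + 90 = 88 - 8*d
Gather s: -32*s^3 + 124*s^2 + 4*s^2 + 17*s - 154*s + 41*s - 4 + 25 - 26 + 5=-32*s^3 + 128*s^2 - 96*s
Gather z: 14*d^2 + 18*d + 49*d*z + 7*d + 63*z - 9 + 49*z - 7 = 14*d^2 + 25*d + z*(49*d + 112) - 16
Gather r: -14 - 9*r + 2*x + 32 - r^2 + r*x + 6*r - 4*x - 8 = -r^2 + r*(x - 3) - 2*x + 10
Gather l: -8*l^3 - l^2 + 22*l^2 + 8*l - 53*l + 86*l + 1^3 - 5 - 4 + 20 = -8*l^3 + 21*l^2 + 41*l + 12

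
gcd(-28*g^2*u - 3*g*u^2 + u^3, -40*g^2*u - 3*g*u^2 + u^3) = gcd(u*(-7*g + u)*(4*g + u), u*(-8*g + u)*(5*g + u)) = u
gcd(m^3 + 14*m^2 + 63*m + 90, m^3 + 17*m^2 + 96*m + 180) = m^2 + 11*m + 30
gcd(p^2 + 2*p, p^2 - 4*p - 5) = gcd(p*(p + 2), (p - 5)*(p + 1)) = 1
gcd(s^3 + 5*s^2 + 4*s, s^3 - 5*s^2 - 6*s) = s^2 + s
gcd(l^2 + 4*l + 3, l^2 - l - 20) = 1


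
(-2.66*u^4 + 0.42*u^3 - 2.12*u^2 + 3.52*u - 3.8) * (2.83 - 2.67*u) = 7.1022*u^5 - 8.6492*u^4 + 6.849*u^3 - 15.398*u^2 + 20.1076*u - 10.754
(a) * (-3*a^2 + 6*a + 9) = -3*a^3 + 6*a^2 + 9*a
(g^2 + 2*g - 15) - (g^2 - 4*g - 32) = 6*g + 17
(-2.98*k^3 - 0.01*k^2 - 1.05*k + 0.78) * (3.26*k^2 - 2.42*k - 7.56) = -9.7148*k^5 + 7.179*k^4 + 19.13*k^3 + 5.1594*k^2 + 6.0504*k - 5.8968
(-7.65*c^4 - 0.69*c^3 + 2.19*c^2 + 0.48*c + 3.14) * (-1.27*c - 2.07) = 9.7155*c^5 + 16.7118*c^4 - 1.353*c^3 - 5.1429*c^2 - 4.9814*c - 6.4998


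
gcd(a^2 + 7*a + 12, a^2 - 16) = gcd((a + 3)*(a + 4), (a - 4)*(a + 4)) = a + 4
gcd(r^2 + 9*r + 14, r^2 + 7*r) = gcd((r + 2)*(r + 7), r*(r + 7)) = r + 7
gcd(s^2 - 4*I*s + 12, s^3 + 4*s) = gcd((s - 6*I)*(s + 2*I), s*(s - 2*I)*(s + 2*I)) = s + 2*I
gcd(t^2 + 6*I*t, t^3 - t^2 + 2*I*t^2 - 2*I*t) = t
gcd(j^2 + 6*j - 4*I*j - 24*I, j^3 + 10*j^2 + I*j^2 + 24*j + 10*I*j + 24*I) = j + 6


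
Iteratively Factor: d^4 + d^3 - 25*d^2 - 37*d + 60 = (d + 4)*(d^3 - 3*d^2 - 13*d + 15) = (d - 1)*(d + 4)*(d^2 - 2*d - 15) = (d - 5)*(d - 1)*(d + 4)*(d + 3)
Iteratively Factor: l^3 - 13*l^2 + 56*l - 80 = (l - 4)*(l^2 - 9*l + 20) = (l - 5)*(l - 4)*(l - 4)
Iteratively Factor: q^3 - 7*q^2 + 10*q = (q - 5)*(q^2 - 2*q) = q*(q - 5)*(q - 2)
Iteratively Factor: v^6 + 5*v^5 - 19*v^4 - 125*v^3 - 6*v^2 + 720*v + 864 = (v + 2)*(v^5 + 3*v^4 - 25*v^3 - 75*v^2 + 144*v + 432) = (v - 3)*(v + 2)*(v^4 + 6*v^3 - 7*v^2 - 96*v - 144) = (v - 3)*(v + 2)*(v + 3)*(v^3 + 3*v^2 - 16*v - 48) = (v - 4)*(v - 3)*(v + 2)*(v + 3)*(v^2 + 7*v + 12) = (v - 4)*(v - 3)*(v + 2)*(v + 3)*(v + 4)*(v + 3)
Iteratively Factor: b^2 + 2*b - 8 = (b - 2)*(b + 4)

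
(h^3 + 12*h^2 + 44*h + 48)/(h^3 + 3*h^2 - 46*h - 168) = (h + 2)/(h - 7)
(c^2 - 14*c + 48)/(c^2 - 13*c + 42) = (c - 8)/(c - 7)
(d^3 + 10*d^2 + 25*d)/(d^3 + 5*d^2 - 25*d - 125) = d/(d - 5)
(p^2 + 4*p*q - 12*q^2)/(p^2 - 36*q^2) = (p - 2*q)/(p - 6*q)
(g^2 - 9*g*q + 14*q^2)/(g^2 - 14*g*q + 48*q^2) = (g^2 - 9*g*q + 14*q^2)/(g^2 - 14*g*q + 48*q^2)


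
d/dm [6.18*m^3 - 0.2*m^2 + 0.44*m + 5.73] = 18.54*m^2 - 0.4*m + 0.44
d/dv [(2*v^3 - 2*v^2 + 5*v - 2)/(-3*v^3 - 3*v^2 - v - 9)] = (-12*v^4 + 26*v^3 - 55*v^2 + 24*v - 47)/(9*v^6 + 18*v^5 + 15*v^4 + 60*v^3 + 55*v^2 + 18*v + 81)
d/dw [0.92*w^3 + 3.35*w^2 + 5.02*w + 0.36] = 2.76*w^2 + 6.7*w + 5.02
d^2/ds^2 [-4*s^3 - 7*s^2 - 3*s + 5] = -24*s - 14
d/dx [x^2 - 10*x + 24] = 2*x - 10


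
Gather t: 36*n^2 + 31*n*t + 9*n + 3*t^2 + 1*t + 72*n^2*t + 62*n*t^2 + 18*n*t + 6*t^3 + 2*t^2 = 36*n^2 + 9*n + 6*t^3 + t^2*(62*n + 5) + t*(72*n^2 + 49*n + 1)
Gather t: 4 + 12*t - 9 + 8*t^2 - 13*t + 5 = 8*t^2 - t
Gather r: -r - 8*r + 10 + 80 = 90 - 9*r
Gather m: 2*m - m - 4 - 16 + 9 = m - 11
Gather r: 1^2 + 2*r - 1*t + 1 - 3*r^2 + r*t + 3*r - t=-3*r^2 + r*(t + 5) - 2*t + 2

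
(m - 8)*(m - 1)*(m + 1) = m^3 - 8*m^2 - m + 8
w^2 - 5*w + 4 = (w - 4)*(w - 1)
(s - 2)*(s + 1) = s^2 - s - 2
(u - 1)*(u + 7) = u^2 + 6*u - 7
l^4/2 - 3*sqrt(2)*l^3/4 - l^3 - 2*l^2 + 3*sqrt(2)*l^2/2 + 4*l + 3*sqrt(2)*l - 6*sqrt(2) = (l/2 + 1)*(l - 2)^2*(l - 3*sqrt(2)/2)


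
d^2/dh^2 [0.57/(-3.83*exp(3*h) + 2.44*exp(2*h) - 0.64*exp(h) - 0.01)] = (-0.57*(11.49*exp(2*h) - 4.88*exp(h) + 0.64)*(22.98*exp(2*h) - 9.76*exp(h) + 1.28)*exp(h) + (19.6479*exp(2*h) - 5.5632*exp(h) + 0.3648)*(3.83*exp(3*h) - 2.44*exp(2*h) + 0.64*exp(h) + 0.01))*exp(h)/(3.83*exp(3*h) - 2.44*exp(2*h) + 0.64*exp(h) + 0.01)^3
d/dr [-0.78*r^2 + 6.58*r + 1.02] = 6.58 - 1.56*r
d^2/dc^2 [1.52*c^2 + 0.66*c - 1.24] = 3.04000000000000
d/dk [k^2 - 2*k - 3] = 2*k - 2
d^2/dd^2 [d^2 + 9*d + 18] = 2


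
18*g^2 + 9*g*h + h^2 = (3*g + h)*(6*g + h)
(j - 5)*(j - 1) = j^2 - 6*j + 5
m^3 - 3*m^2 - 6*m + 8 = (m - 4)*(m - 1)*(m + 2)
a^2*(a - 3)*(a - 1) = a^4 - 4*a^3 + 3*a^2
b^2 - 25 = (b - 5)*(b + 5)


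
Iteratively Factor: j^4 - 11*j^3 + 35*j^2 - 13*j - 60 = (j - 5)*(j^3 - 6*j^2 + 5*j + 12) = (j - 5)*(j + 1)*(j^2 - 7*j + 12) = (j - 5)*(j - 4)*(j + 1)*(j - 3)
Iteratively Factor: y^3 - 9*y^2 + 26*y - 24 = (y - 2)*(y^2 - 7*y + 12) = (y - 4)*(y - 2)*(y - 3)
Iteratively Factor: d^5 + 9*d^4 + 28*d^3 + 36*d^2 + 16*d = (d + 1)*(d^4 + 8*d^3 + 20*d^2 + 16*d) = (d + 1)*(d + 2)*(d^3 + 6*d^2 + 8*d) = (d + 1)*(d + 2)*(d + 4)*(d^2 + 2*d) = (d + 1)*(d + 2)^2*(d + 4)*(d)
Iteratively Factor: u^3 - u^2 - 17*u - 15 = (u + 1)*(u^2 - 2*u - 15) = (u - 5)*(u + 1)*(u + 3)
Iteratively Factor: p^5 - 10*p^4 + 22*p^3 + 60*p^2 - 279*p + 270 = (p - 3)*(p^4 - 7*p^3 + p^2 + 63*p - 90) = (p - 5)*(p - 3)*(p^3 - 2*p^2 - 9*p + 18) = (p - 5)*(p - 3)*(p + 3)*(p^2 - 5*p + 6) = (p - 5)*(p - 3)*(p - 2)*(p + 3)*(p - 3)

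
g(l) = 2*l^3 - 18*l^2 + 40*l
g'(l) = 6*l^2 - 36*l + 40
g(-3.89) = -545.71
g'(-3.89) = 270.83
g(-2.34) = -217.79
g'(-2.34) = 157.09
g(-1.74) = -134.63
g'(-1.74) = 120.81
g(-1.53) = -110.50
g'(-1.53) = 109.13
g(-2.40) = -227.33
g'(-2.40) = 160.96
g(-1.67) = -126.32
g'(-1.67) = 116.85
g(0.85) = 22.22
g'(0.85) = 13.74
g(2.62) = 17.21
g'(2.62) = -13.13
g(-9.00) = -3276.00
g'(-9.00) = 850.00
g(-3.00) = -336.00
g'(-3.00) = 202.00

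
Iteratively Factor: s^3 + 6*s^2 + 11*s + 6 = (s + 1)*(s^2 + 5*s + 6) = (s + 1)*(s + 2)*(s + 3)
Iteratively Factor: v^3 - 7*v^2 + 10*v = (v - 5)*(v^2 - 2*v) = v*(v - 5)*(v - 2)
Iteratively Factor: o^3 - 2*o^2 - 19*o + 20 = (o + 4)*(o^2 - 6*o + 5) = (o - 1)*(o + 4)*(o - 5)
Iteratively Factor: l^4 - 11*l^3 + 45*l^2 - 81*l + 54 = (l - 2)*(l^3 - 9*l^2 + 27*l - 27) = (l - 3)*(l - 2)*(l^2 - 6*l + 9) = (l - 3)^2*(l - 2)*(l - 3)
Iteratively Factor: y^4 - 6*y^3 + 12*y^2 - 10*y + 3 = (y - 1)*(y^3 - 5*y^2 + 7*y - 3) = (y - 3)*(y - 1)*(y^2 - 2*y + 1) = (y - 3)*(y - 1)^2*(y - 1)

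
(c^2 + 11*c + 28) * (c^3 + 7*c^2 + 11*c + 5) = c^5 + 18*c^4 + 116*c^3 + 322*c^2 + 363*c + 140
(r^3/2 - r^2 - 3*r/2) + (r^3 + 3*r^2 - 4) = 3*r^3/2 + 2*r^2 - 3*r/2 - 4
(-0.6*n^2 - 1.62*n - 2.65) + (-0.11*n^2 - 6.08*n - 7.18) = -0.71*n^2 - 7.7*n - 9.83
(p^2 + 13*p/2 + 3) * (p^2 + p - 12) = p^4 + 15*p^3/2 - 5*p^2/2 - 75*p - 36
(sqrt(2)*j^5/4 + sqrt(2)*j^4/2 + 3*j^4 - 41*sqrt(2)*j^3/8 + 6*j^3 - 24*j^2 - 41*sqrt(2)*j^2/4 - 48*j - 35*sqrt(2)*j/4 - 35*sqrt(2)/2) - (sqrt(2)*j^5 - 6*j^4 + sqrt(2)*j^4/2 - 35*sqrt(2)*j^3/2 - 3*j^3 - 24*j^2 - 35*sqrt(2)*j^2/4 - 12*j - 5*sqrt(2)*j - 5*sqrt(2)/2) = -3*sqrt(2)*j^5/4 + 9*j^4 + 9*j^3 + 99*sqrt(2)*j^3/8 - 3*sqrt(2)*j^2/2 - 36*j - 15*sqrt(2)*j/4 - 15*sqrt(2)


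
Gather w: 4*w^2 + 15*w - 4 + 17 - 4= 4*w^2 + 15*w + 9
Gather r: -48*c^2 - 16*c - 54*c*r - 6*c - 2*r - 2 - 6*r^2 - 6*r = -48*c^2 - 22*c - 6*r^2 + r*(-54*c - 8) - 2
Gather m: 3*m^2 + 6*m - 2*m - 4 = 3*m^2 + 4*m - 4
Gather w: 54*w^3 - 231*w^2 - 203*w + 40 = 54*w^3 - 231*w^2 - 203*w + 40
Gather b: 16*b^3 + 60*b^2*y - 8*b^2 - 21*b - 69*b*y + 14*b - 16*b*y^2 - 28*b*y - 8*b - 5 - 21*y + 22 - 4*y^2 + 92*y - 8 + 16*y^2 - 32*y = 16*b^3 + b^2*(60*y - 8) + b*(-16*y^2 - 97*y - 15) + 12*y^2 + 39*y + 9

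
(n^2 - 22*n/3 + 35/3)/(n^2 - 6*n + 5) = (n - 7/3)/(n - 1)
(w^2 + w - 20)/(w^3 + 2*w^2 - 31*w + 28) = (w + 5)/(w^2 + 6*w - 7)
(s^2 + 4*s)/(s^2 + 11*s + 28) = s/(s + 7)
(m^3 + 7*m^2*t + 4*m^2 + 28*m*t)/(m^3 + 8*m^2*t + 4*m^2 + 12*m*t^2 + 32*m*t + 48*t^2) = m*(m + 7*t)/(m^2 + 8*m*t + 12*t^2)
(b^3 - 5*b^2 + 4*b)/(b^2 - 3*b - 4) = b*(b - 1)/(b + 1)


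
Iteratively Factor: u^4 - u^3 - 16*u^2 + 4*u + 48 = (u - 4)*(u^3 + 3*u^2 - 4*u - 12) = (u - 4)*(u + 2)*(u^2 + u - 6) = (u - 4)*(u + 2)*(u + 3)*(u - 2)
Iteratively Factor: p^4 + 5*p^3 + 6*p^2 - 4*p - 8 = (p + 2)*(p^3 + 3*p^2 - 4) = (p + 2)^2*(p^2 + p - 2) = (p - 1)*(p + 2)^2*(p + 2)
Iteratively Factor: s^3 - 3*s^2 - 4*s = (s)*(s^2 - 3*s - 4) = s*(s - 4)*(s + 1)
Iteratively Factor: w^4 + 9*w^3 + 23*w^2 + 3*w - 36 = (w + 3)*(w^3 + 6*w^2 + 5*w - 12) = (w + 3)^2*(w^2 + 3*w - 4) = (w - 1)*(w + 3)^2*(w + 4)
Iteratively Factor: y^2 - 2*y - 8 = (y + 2)*(y - 4)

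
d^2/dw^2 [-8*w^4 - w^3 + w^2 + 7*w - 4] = -96*w^2 - 6*w + 2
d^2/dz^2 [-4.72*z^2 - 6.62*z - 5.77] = -9.44000000000000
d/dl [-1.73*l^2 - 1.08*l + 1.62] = -3.46*l - 1.08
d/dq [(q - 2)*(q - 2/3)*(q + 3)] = 3*q^2 + 2*q/3 - 20/3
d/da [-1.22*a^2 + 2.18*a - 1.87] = 2.18 - 2.44*a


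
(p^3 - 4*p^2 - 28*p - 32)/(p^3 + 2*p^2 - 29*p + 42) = (p^3 - 4*p^2 - 28*p - 32)/(p^3 + 2*p^2 - 29*p + 42)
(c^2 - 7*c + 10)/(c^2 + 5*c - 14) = (c - 5)/(c + 7)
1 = 1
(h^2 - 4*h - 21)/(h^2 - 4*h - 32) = (-h^2 + 4*h + 21)/(-h^2 + 4*h + 32)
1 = 1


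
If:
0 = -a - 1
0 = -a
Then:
No Solution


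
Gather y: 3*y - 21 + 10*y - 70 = 13*y - 91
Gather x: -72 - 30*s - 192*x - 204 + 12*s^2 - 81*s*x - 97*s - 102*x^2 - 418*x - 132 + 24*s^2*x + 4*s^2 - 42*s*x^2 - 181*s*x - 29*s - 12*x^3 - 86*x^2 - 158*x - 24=16*s^2 - 156*s - 12*x^3 + x^2*(-42*s - 188) + x*(24*s^2 - 262*s - 768) - 432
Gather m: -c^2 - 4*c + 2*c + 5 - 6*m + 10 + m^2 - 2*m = -c^2 - 2*c + m^2 - 8*m + 15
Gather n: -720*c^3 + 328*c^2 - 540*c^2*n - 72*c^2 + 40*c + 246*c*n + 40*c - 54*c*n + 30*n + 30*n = -720*c^3 + 256*c^2 + 80*c + n*(-540*c^2 + 192*c + 60)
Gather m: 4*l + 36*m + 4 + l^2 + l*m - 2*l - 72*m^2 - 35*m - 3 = l^2 + 2*l - 72*m^2 + m*(l + 1) + 1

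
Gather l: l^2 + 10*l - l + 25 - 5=l^2 + 9*l + 20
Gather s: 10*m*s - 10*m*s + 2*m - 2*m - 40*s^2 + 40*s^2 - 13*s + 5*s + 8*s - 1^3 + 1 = 0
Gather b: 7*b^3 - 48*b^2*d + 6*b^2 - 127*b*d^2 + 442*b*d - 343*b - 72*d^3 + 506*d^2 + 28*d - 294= 7*b^3 + b^2*(6 - 48*d) + b*(-127*d^2 + 442*d - 343) - 72*d^3 + 506*d^2 + 28*d - 294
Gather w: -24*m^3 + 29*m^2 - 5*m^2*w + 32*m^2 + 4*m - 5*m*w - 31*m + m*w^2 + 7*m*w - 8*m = -24*m^3 + 61*m^2 + m*w^2 - 35*m + w*(-5*m^2 + 2*m)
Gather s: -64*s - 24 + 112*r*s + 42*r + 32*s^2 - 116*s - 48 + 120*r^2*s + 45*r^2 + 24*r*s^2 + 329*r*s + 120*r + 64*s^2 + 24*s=45*r^2 + 162*r + s^2*(24*r + 96) + s*(120*r^2 + 441*r - 156) - 72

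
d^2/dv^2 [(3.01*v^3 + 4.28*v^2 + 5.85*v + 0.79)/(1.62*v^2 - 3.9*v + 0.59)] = (170.597844*v^3 - 53.661348*v^2 - 57.209214*v + 52.423072)/(4.251528*v^6 - 30.70548*v^5 + 78.565788*v^4 - 81.68472*v^3 + 28.613466*v^2 - 4.07277*v + 0.205379)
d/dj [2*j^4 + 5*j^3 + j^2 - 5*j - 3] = 8*j^3 + 15*j^2 + 2*j - 5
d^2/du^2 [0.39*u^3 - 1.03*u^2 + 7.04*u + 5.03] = 2.34*u - 2.06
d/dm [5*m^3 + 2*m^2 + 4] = m*(15*m + 4)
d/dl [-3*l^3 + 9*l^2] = 9*l*(2 - l)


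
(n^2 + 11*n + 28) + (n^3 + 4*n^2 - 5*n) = n^3 + 5*n^2 + 6*n + 28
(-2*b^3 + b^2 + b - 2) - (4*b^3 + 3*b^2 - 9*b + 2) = -6*b^3 - 2*b^2 + 10*b - 4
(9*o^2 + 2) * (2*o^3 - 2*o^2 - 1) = 18*o^5 - 18*o^4 + 4*o^3 - 13*o^2 - 2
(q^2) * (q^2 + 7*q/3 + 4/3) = q^4 + 7*q^3/3 + 4*q^2/3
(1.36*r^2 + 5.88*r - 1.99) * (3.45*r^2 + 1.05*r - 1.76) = 4.692*r^4 + 21.714*r^3 - 3.0851*r^2 - 12.4383*r + 3.5024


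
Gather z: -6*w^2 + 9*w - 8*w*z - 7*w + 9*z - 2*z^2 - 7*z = -6*w^2 + 2*w - 2*z^2 + z*(2 - 8*w)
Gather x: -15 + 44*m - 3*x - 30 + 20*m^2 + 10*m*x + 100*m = 20*m^2 + 144*m + x*(10*m - 3) - 45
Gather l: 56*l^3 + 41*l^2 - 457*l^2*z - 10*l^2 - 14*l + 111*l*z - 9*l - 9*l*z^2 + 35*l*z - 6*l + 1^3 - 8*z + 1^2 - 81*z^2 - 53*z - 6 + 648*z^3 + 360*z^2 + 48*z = 56*l^3 + l^2*(31 - 457*z) + l*(-9*z^2 + 146*z - 29) + 648*z^3 + 279*z^2 - 13*z - 4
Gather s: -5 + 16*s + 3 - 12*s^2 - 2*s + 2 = -12*s^2 + 14*s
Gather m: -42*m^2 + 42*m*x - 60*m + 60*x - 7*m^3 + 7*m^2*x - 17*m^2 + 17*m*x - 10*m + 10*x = -7*m^3 + m^2*(7*x - 59) + m*(59*x - 70) + 70*x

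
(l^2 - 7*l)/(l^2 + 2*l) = (l - 7)/(l + 2)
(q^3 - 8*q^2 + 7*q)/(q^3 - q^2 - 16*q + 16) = q*(q - 7)/(q^2 - 16)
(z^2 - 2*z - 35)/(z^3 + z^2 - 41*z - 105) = 1/(z + 3)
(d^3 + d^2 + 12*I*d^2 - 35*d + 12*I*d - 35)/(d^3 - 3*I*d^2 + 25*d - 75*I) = (d^2 + d*(1 + 7*I) + 7*I)/(d^2 - 8*I*d - 15)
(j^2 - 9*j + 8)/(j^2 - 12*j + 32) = (j - 1)/(j - 4)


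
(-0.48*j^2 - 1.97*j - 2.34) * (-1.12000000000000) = 0.5376*j^2 + 2.2064*j + 2.6208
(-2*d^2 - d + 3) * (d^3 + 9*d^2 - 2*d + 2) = -2*d^5 - 19*d^4 - 2*d^3 + 25*d^2 - 8*d + 6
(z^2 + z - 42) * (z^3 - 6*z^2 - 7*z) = z^5 - 5*z^4 - 55*z^3 + 245*z^2 + 294*z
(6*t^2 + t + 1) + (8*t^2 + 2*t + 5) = 14*t^2 + 3*t + 6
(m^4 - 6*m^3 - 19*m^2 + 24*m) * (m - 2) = m^5 - 8*m^4 - 7*m^3 + 62*m^2 - 48*m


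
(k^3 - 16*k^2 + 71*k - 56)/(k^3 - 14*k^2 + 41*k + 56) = (k - 1)/(k + 1)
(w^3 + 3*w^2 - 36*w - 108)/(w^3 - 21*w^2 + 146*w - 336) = (w^2 + 9*w + 18)/(w^2 - 15*w + 56)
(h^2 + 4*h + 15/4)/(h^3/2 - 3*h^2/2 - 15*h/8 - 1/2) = 2*(4*h^2 + 16*h + 15)/(4*h^3 - 12*h^2 - 15*h - 4)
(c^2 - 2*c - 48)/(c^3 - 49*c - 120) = (c + 6)/(c^2 + 8*c + 15)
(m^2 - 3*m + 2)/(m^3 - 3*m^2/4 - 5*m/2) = 4*(m - 1)/(m*(4*m + 5))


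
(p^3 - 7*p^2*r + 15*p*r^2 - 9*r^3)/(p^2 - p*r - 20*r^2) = (-p^3 + 7*p^2*r - 15*p*r^2 + 9*r^3)/(-p^2 + p*r + 20*r^2)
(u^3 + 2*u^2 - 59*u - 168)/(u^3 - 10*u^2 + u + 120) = (u + 7)/(u - 5)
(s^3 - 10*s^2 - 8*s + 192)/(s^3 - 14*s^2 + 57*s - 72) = (s^2 - 2*s - 24)/(s^2 - 6*s + 9)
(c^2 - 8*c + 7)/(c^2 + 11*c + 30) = (c^2 - 8*c + 7)/(c^2 + 11*c + 30)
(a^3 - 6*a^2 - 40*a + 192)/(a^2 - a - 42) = (a^2 - 12*a + 32)/(a - 7)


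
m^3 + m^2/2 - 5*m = m*(m - 2)*(m + 5/2)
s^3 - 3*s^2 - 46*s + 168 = (s - 6)*(s - 4)*(s + 7)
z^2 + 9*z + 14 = (z + 2)*(z + 7)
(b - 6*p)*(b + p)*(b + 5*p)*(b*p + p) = b^4*p + b^3*p - 31*b^2*p^3 - 30*b*p^4 - 31*b*p^3 - 30*p^4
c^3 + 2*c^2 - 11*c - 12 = (c - 3)*(c + 1)*(c + 4)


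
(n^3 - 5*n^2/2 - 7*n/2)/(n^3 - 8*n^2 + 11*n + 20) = n*(2*n - 7)/(2*(n^2 - 9*n + 20))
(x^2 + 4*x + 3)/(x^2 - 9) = (x + 1)/(x - 3)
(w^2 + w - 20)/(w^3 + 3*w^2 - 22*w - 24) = (w + 5)/(w^2 + 7*w + 6)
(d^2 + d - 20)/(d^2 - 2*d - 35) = (d - 4)/(d - 7)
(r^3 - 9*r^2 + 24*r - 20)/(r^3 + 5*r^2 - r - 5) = (r^3 - 9*r^2 + 24*r - 20)/(r^3 + 5*r^2 - r - 5)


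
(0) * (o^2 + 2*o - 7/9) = 0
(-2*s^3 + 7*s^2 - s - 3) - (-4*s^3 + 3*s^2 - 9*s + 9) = 2*s^3 + 4*s^2 + 8*s - 12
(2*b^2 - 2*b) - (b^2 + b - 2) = b^2 - 3*b + 2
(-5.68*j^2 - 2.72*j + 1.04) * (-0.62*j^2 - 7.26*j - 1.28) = 3.5216*j^4 + 42.9232*j^3 + 26.3728*j^2 - 4.0688*j - 1.3312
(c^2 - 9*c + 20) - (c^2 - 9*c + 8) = 12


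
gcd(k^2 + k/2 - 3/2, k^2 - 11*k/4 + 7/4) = k - 1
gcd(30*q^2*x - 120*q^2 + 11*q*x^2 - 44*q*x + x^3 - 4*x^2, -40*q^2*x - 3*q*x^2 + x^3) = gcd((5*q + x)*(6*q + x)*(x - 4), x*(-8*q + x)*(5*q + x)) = 5*q + x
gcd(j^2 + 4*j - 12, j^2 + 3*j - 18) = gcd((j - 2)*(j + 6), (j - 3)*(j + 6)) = j + 6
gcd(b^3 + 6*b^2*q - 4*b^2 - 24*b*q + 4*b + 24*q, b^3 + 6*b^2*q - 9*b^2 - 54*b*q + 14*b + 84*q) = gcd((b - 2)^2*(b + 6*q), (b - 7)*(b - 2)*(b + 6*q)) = b^2 + 6*b*q - 2*b - 12*q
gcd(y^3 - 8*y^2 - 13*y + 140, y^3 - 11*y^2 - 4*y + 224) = y^2 - 3*y - 28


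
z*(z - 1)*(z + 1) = z^3 - z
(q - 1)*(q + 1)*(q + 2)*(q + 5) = q^4 + 7*q^3 + 9*q^2 - 7*q - 10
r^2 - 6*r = r*(r - 6)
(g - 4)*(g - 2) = g^2 - 6*g + 8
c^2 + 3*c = c*(c + 3)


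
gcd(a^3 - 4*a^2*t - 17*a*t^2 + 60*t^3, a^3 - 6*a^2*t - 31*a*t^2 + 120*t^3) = -a + 3*t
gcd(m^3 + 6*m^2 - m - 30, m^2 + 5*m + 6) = m + 3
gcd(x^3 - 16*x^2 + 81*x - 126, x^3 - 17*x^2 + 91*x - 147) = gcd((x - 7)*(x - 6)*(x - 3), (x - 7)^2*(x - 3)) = x^2 - 10*x + 21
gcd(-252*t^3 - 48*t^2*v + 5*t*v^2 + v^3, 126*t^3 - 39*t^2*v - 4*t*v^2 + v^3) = 42*t^2 + t*v - v^2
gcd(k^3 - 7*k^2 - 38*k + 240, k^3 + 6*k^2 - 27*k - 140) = k - 5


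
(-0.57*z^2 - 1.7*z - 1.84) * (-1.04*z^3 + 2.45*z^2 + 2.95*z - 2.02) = 0.5928*z^5 + 0.3715*z^4 - 3.9329*z^3 - 8.3716*z^2 - 1.994*z + 3.7168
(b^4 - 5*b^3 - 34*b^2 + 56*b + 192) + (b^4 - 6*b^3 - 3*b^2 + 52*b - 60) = 2*b^4 - 11*b^3 - 37*b^2 + 108*b + 132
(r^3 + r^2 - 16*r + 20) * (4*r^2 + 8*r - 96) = 4*r^5 + 12*r^4 - 152*r^3 - 144*r^2 + 1696*r - 1920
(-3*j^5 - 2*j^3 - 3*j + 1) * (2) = -6*j^5 - 4*j^3 - 6*j + 2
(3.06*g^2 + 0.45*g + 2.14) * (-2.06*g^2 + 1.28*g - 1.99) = -6.3036*g^4 + 2.9898*g^3 - 9.9218*g^2 + 1.8437*g - 4.2586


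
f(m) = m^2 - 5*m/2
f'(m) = 2*m - 5/2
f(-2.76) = 14.52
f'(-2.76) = -8.02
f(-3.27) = 18.87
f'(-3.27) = -9.04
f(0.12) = -0.29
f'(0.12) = -2.26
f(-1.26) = 4.74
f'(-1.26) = -5.02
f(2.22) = -0.62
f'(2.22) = 1.94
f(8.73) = 54.39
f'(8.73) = 14.96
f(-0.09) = 0.23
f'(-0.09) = -2.68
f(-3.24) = 18.60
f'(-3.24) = -8.98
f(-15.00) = 262.50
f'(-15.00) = -32.50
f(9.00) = 58.50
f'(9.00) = 15.50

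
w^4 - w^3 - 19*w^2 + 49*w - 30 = (w - 3)*(w - 2)*(w - 1)*(w + 5)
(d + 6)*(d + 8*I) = d^2 + 6*d + 8*I*d + 48*I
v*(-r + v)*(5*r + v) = -5*r^2*v + 4*r*v^2 + v^3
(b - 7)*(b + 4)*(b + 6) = b^3 + 3*b^2 - 46*b - 168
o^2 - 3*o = o*(o - 3)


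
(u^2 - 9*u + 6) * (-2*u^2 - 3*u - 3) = -2*u^4 + 15*u^3 + 12*u^2 + 9*u - 18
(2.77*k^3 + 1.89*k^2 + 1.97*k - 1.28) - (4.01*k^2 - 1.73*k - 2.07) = 2.77*k^3 - 2.12*k^2 + 3.7*k + 0.79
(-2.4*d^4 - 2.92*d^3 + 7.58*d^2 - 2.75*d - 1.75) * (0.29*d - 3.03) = -0.696*d^5 + 6.4252*d^4 + 11.0458*d^3 - 23.7649*d^2 + 7.825*d + 5.3025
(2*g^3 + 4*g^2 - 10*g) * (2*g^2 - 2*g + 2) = 4*g^5 + 4*g^4 - 24*g^3 + 28*g^2 - 20*g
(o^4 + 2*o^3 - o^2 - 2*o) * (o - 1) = o^5 + o^4 - 3*o^3 - o^2 + 2*o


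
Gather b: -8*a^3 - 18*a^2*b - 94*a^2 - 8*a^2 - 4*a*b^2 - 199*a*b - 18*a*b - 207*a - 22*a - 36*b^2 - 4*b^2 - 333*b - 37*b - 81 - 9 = -8*a^3 - 102*a^2 - 229*a + b^2*(-4*a - 40) + b*(-18*a^2 - 217*a - 370) - 90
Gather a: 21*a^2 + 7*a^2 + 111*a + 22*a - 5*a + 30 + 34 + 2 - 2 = 28*a^2 + 128*a + 64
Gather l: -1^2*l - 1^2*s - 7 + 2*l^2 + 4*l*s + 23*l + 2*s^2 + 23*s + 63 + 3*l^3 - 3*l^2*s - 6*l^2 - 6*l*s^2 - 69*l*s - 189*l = 3*l^3 + l^2*(-3*s - 4) + l*(-6*s^2 - 65*s - 167) + 2*s^2 + 22*s + 56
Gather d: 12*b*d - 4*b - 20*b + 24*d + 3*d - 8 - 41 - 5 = -24*b + d*(12*b + 27) - 54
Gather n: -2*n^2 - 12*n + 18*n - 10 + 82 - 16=-2*n^2 + 6*n + 56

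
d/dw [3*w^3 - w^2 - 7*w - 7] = 9*w^2 - 2*w - 7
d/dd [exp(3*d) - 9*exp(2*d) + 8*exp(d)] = (3*exp(2*d) - 18*exp(d) + 8)*exp(d)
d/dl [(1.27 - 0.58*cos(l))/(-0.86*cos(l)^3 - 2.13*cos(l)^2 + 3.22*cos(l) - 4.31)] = (0.9976*cos(l)^3 - 2.0412*cos(l)^2 - 5.4102*cos(l) + 1.5896)*sin(l)/(0.7396*cos(l)^6 + 3.6636*cos(l)^5 - 1.0015*cos(l)^4 - 6.304*cos(l)^3 + 28.729*cos(l)^2 - 27.7564*cos(l) + 18.5761)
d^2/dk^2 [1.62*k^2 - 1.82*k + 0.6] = 3.24000000000000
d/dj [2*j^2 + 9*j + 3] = 4*j + 9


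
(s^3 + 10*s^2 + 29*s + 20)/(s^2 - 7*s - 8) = (s^2 + 9*s + 20)/(s - 8)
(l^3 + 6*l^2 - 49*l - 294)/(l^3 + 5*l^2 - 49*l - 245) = (l + 6)/(l + 5)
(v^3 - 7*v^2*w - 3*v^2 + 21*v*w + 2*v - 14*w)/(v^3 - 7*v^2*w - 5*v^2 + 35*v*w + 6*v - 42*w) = (v - 1)/(v - 3)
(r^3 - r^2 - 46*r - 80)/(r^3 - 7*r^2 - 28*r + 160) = (r + 2)/(r - 4)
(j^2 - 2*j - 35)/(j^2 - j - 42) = (j + 5)/(j + 6)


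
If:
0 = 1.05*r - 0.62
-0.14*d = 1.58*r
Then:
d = -6.66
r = 0.59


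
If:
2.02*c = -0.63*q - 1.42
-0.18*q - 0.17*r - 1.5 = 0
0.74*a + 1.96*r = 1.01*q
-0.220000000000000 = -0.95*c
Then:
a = 10.88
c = 0.23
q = -3.00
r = -5.65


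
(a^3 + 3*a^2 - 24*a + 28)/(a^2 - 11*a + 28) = (a^3 + 3*a^2 - 24*a + 28)/(a^2 - 11*a + 28)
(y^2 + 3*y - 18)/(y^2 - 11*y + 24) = (y + 6)/(y - 8)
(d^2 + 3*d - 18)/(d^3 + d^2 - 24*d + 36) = 1/(d - 2)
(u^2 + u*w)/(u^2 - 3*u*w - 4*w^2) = u/(u - 4*w)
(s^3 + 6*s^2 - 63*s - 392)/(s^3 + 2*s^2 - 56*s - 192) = (s^2 + 14*s + 49)/(s^2 + 10*s + 24)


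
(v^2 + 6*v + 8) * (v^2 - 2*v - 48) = v^4 + 4*v^3 - 52*v^2 - 304*v - 384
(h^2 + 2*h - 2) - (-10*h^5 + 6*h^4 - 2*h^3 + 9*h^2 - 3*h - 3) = 10*h^5 - 6*h^4 + 2*h^3 - 8*h^2 + 5*h + 1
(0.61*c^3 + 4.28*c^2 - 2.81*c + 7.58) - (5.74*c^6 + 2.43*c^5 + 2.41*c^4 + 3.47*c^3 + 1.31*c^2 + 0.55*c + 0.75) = -5.74*c^6 - 2.43*c^5 - 2.41*c^4 - 2.86*c^3 + 2.97*c^2 - 3.36*c + 6.83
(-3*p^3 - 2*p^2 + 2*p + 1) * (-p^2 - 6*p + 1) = 3*p^5 + 20*p^4 + 7*p^3 - 15*p^2 - 4*p + 1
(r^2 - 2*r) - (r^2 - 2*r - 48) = 48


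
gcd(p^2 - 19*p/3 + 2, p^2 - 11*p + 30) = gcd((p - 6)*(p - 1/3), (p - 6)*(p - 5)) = p - 6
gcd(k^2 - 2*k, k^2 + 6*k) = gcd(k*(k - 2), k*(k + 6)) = k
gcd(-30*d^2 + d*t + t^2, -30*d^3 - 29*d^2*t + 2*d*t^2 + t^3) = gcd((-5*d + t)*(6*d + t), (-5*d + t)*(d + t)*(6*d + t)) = -30*d^2 + d*t + t^2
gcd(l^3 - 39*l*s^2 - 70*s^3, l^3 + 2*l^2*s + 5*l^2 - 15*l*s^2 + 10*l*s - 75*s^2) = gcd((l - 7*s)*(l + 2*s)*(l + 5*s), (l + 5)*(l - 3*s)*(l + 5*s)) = l + 5*s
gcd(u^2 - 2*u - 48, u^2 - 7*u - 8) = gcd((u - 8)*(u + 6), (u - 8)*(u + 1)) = u - 8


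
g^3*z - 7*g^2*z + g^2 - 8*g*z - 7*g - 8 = (g - 8)*(g + 1)*(g*z + 1)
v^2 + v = v*(v + 1)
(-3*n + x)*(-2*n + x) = 6*n^2 - 5*n*x + x^2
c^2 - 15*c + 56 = (c - 8)*(c - 7)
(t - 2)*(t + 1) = t^2 - t - 2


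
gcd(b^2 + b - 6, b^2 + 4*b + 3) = b + 3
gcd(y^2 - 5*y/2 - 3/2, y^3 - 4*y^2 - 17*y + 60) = y - 3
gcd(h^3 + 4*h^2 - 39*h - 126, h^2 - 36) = h - 6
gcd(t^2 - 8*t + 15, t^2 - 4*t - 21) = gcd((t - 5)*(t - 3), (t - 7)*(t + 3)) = 1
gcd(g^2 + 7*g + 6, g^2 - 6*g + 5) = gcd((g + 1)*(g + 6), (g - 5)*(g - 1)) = 1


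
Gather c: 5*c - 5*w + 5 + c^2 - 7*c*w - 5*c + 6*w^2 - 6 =c^2 - 7*c*w + 6*w^2 - 5*w - 1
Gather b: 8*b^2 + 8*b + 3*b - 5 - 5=8*b^2 + 11*b - 10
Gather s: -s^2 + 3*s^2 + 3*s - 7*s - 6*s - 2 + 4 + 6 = 2*s^2 - 10*s + 8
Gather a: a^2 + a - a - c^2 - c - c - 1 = a^2 - c^2 - 2*c - 1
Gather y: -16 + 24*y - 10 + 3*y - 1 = 27*y - 27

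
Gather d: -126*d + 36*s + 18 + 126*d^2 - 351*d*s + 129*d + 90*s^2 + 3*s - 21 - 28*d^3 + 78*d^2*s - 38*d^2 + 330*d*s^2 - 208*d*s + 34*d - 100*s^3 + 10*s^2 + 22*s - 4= -28*d^3 + d^2*(78*s + 88) + d*(330*s^2 - 559*s + 37) - 100*s^3 + 100*s^2 + 61*s - 7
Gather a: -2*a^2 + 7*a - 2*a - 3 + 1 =-2*a^2 + 5*a - 2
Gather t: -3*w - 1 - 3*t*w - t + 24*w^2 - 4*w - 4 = t*(-3*w - 1) + 24*w^2 - 7*w - 5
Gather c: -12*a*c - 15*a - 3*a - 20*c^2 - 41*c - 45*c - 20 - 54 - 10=-18*a - 20*c^2 + c*(-12*a - 86) - 84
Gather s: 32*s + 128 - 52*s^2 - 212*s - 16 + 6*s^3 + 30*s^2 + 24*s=6*s^3 - 22*s^2 - 156*s + 112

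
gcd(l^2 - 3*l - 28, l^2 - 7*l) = l - 7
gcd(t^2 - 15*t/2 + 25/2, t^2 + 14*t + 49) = 1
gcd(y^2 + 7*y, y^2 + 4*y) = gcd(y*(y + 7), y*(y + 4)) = y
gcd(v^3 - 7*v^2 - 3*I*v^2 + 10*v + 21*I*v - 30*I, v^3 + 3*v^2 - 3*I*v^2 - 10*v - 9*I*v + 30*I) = v^2 + v*(-2 - 3*I) + 6*I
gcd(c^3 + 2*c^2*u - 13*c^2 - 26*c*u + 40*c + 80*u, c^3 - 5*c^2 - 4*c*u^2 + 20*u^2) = c^2 + 2*c*u - 5*c - 10*u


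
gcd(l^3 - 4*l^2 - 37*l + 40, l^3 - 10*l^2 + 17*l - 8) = l^2 - 9*l + 8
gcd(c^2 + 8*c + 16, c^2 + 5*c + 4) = c + 4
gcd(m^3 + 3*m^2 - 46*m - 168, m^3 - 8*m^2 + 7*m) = m - 7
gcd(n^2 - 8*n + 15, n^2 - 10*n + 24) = 1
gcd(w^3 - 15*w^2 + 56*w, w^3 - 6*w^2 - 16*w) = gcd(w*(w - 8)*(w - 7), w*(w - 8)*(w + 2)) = w^2 - 8*w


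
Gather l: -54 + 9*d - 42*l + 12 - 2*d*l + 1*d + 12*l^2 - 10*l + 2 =10*d + 12*l^2 + l*(-2*d - 52) - 40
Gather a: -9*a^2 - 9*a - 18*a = -9*a^2 - 27*a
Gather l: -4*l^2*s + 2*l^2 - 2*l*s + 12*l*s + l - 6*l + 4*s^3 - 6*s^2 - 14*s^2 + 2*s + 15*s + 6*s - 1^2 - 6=l^2*(2 - 4*s) + l*(10*s - 5) + 4*s^3 - 20*s^2 + 23*s - 7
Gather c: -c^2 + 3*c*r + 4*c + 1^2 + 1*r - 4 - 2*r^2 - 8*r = -c^2 + c*(3*r + 4) - 2*r^2 - 7*r - 3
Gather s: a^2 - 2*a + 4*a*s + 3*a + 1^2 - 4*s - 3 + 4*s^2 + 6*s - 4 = a^2 + a + 4*s^2 + s*(4*a + 2) - 6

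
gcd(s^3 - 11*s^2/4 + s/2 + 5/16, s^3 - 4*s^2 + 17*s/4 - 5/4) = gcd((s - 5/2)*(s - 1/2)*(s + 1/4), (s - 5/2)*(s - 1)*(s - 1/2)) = s^2 - 3*s + 5/4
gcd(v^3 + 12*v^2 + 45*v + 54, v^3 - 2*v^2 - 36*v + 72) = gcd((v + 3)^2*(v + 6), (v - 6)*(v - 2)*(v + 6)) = v + 6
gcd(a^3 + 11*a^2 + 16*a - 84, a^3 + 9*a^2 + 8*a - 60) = a^2 + 4*a - 12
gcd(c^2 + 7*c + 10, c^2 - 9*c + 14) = 1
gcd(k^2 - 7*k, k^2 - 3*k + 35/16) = 1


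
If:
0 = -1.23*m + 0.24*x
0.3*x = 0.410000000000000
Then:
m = 0.27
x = 1.37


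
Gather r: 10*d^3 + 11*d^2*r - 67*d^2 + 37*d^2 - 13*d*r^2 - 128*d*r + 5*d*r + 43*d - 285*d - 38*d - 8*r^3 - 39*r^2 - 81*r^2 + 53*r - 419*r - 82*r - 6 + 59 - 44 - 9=10*d^3 - 30*d^2 - 280*d - 8*r^3 + r^2*(-13*d - 120) + r*(11*d^2 - 123*d - 448)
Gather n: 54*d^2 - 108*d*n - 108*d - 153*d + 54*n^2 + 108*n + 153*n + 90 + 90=54*d^2 - 261*d + 54*n^2 + n*(261 - 108*d) + 180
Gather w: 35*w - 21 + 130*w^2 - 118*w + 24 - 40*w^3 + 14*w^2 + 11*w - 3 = -40*w^3 + 144*w^2 - 72*w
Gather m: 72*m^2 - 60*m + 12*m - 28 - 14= 72*m^2 - 48*m - 42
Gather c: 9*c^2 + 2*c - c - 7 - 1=9*c^2 + c - 8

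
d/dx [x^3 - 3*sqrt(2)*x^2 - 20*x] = 3*x^2 - 6*sqrt(2)*x - 20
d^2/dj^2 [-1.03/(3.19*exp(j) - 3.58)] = (-10.481383*exp(j) - 11.762806)*exp(j)/(3.19*exp(j) - 3.58)^3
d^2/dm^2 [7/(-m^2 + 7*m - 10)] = 14*(m^2 - 7*m - (2*m - 7)^2 + 10)/(m^2 - 7*m + 10)^3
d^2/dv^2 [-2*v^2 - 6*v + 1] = -4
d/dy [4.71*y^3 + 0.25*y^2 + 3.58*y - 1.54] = 14.13*y^2 + 0.5*y + 3.58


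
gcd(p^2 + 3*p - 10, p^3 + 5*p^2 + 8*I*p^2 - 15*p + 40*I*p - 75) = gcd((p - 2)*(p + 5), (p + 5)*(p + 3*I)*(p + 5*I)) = p + 5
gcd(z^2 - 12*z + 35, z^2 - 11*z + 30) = z - 5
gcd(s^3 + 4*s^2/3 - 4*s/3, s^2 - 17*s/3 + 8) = 1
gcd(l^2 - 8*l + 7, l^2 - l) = l - 1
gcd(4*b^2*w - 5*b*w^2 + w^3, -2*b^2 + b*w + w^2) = -b + w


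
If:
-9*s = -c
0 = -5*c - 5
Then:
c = -1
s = -1/9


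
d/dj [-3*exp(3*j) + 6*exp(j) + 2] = (6 - 9*exp(2*j))*exp(j)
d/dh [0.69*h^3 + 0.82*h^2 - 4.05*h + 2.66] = 2.07*h^2 + 1.64*h - 4.05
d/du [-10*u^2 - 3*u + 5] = -20*u - 3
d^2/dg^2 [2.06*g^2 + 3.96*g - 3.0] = 4.12000000000000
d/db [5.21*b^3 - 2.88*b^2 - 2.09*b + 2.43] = 15.63*b^2 - 5.76*b - 2.09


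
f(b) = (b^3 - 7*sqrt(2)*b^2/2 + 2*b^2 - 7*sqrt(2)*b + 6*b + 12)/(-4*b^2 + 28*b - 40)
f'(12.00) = -0.18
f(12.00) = -4.53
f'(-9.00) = -0.23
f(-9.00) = 1.49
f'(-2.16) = -0.18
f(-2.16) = 0.03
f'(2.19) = -0.72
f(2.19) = -0.09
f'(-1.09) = -0.16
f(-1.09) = -0.15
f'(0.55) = -0.08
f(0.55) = -0.35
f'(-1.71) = -0.17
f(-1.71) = -0.05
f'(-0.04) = -0.11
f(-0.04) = -0.30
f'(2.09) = -3.96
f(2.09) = 0.09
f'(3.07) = 0.70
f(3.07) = 0.14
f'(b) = (8*b - 28)*(b^3 - 7*sqrt(2)*b^2/2 + 2*b^2 - 7*sqrt(2)*b + 6*b + 12)/(-4*b^2 + 28*b - 40)^2 + (3*b^2 - 7*sqrt(2)*b + 4*b - 7*sqrt(2) + 6)/(-4*b^2 + 28*b - 40) = (-2*b^4 + 28*b^3 - 63*sqrt(2)*b^2 - 20*b^2 - 32*b + 140*sqrt(2)*b - 288 + 140*sqrt(2))/(8*(b^4 - 14*b^3 + 69*b^2 - 140*b + 100))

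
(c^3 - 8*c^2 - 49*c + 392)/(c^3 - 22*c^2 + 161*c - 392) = (c + 7)/(c - 7)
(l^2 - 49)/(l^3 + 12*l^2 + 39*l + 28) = (l - 7)/(l^2 + 5*l + 4)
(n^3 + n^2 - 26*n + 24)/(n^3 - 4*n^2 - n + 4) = (n + 6)/(n + 1)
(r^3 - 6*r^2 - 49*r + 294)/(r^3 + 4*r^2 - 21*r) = (r^2 - 13*r + 42)/(r*(r - 3))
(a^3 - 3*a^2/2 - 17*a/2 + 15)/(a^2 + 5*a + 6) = (a^2 - 9*a/2 + 5)/(a + 2)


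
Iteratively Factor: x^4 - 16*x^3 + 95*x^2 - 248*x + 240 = (x - 5)*(x^3 - 11*x^2 + 40*x - 48) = (x - 5)*(x - 4)*(x^2 - 7*x + 12) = (x - 5)*(x - 4)^2*(x - 3)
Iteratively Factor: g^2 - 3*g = (g)*(g - 3)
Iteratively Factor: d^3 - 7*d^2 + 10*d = (d - 2)*(d^2 - 5*d) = d*(d - 2)*(d - 5)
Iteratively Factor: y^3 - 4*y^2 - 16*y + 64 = (y - 4)*(y^2 - 16) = (y - 4)*(y + 4)*(y - 4)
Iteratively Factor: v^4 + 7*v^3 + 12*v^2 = (v + 3)*(v^3 + 4*v^2) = v*(v + 3)*(v^2 + 4*v) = v^2*(v + 3)*(v + 4)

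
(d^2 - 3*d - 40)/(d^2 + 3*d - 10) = (d - 8)/(d - 2)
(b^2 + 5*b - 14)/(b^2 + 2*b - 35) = (b - 2)/(b - 5)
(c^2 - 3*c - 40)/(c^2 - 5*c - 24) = (c + 5)/(c + 3)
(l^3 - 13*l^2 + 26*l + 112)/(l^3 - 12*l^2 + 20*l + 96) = (l - 7)/(l - 6)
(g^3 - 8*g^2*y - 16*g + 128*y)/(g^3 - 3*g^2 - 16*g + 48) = (g - 8*y)/(g - 3)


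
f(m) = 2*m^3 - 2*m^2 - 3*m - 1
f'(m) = 6*m^2 - 4*m - 3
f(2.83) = 19.82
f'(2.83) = 33.73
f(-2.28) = -28.26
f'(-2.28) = 37.31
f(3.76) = 65.76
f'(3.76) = 66.79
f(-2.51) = -37.70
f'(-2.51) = 44.84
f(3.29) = 38.70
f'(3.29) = 48.78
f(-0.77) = -0.79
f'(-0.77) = 3.64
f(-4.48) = -207.53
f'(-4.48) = 135.34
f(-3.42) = -94.14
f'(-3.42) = 80.86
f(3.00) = 26.00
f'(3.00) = 39.00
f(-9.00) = -1594.00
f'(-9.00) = 519.00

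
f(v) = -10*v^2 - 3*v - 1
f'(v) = -20*v - 3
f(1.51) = -28.33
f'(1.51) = -33.20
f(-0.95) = -7.18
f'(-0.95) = 16.00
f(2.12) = -52.30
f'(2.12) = -45.40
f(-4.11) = -157.59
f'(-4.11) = 79.20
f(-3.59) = -119.11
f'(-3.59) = 68.80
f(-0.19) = -0.79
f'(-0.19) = 0.80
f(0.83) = -10.38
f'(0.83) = -19.60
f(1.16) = -17.94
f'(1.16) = -26.20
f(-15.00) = -2206.00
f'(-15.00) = 297.00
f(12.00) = -1477.00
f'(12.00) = -243.00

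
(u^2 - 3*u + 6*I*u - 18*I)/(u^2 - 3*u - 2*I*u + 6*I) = (u + 6*I)/(u - 2*I)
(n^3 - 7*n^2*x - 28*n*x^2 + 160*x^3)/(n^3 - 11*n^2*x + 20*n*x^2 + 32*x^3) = (n + 5*x)/(n + x)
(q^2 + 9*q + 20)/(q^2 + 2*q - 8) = (q + 5)/(q - 2)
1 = 1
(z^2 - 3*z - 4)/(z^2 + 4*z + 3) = (z - 4)/(z + 3)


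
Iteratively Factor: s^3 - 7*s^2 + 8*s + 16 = (s + 1)*(s^2 - 8*s + 16) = (s - 4)*(s + 1)*(s - 4)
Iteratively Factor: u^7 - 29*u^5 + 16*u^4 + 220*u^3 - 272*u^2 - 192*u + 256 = (u - 2)*(u^6 + 2*u^5 - 25*u^4 - 34*u^3 + 152*u^2 + 32*u - 128) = (u - 2)^2*(u^5 + 4*u^4 - 17*u^3 - 68*u^2 + 16*u + 64) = (u - 2)^2*(u + 1)*(u^4 + 3*u^3 - 20*u^2 - 48*u + 64) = (u - 2)^2*(u + 1)*(u + 4)*(u^3 - u^2 - 16*u + 16) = (u - 2)^2*(u + 1)*(u + 4)^2*(u^2 - 5*u + 4) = (u - 2)^2*(u - 1)*(u + 1)*(u + 4)^2*(u - 4)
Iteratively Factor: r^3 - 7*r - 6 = (r + 2)*(r^2 - 2*r - 3) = (r + 1)*(r + 2)*(r - 3)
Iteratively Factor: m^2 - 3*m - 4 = (m + 1)*(m - 4)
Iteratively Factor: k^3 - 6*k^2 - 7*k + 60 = (k + 3)*(k^2 - 9*k + 20) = (k - 4)*(k + 3)*(k - 5)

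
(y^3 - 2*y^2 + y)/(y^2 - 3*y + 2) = y*(y - 1)/(y - 2)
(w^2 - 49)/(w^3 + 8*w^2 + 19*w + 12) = (w^2 - 49)/(w^3 + 8*w^2 + 19*w + 12)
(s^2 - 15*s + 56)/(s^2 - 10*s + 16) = (s - 7)/(s - 2)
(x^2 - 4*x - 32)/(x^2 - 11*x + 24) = (x + 4)/(x - 3)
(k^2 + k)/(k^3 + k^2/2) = 2*(k + 1)/(k*(2*k + 1))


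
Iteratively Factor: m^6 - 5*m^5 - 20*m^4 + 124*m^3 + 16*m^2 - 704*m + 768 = (m - 4)*(m^5 - m^4 - 24*m^3 + 28*m^2 + 128*m - 192) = (m - 4)*(m + 3)*(m^4 - 4*m^3 - 12*m^2 + 64*m - 64) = (m - 4)*(m + 3)*(m + 4)*(m^3 - 8*m^2 + 20*m - 16) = (m - 4)*(m - 2)*(m + 3)*(m + 4)*(m^2 - 6*m + 8) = (m - 4)^2*(m - 2)*(m + 3)*(m + 4)*(m - 2)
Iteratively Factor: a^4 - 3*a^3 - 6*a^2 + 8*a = (a - 4)*(a^3 + a^2 - 2*a) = (a - 4)*(a - 1)*(a^2 + 2*a) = (a - 4)*(a - 1)*(a + 2)*(a)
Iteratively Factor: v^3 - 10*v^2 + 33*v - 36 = (v - 4)*(v^2 - 6*v + 9) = (v - 4)*(v - 3)*(v - 3)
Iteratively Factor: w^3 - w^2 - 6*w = (w - 3)*(w^2 + 2*w) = w*(w - 3)*(w + 2)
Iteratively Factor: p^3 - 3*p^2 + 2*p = (p - 2)*(p^2 - p) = p*(p - 2)*(p - 1)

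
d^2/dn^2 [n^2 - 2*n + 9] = 2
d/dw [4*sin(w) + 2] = 4*cos(w)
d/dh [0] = 0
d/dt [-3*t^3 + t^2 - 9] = t*(2 - 9*t)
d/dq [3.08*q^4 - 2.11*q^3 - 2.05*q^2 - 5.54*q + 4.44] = 12.32*q^3 - 6.33*q^2 - 4.1*q - 5.54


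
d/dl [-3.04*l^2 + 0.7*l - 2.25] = 0.7 - 6.08*l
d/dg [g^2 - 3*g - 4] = 2*g - 3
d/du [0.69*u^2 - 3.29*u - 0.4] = 1.38*u - 3.29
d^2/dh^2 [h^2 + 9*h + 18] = 2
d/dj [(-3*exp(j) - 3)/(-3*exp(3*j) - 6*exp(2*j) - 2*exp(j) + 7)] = 3*(-(exp(j) + 1)*(9*exp(2*j) + 12*exp(j) + 2) + 3*exp(3*j) + 6*exp(2*j) + 2*exp(j) - 7)*exp(j)/(3*exp(3*j) + 6*exp(2*j) + 2*exp(j) - 7)^2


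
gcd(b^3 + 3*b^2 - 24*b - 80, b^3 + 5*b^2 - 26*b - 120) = b^2 - b - 20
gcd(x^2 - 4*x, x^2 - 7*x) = x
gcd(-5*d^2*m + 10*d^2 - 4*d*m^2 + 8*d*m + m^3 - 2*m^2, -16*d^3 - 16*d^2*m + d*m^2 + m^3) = d + m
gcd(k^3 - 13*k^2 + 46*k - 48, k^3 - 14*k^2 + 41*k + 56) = k - 8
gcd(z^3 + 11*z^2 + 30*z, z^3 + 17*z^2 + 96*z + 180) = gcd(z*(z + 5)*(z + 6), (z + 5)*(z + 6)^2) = z^2 + 11*z + 30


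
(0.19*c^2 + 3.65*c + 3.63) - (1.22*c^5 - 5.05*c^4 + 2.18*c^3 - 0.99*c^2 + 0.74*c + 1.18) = -1.22*c^5 + 5.05*c^4 - 2.18*c^3 + 1.18*c^2 + 2.91*c + 2.45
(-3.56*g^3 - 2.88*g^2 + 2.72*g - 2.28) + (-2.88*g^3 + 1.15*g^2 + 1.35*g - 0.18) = -6.44*g^3 - 1.73*g^2 + 4.07*g - 2.46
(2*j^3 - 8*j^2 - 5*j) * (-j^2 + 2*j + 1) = -2*j^5 + 12*j^4 - 9*j^3 - 18*j^2 - 5*j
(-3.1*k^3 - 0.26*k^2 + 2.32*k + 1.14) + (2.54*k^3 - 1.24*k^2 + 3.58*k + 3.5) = -0.56*k^3 - 1.5*k^2 + 5.9*k + 4.64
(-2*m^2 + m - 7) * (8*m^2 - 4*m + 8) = -16*m^4 + 16*m^3 - 76*m^2 + 36*m - 56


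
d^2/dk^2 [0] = 0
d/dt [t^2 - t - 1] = 2*t - 1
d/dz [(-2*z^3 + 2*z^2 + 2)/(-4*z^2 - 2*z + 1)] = 2*(4*z^4 + 4*z^3 - 5*z^2 + 10*z + 2)/(16*z^4 + 16*z^3 - 4*z^2 - 4*z + 1)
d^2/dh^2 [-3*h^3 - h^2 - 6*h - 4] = -18*h - 2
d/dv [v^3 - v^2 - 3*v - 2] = 3*v^2 - 2*v - 3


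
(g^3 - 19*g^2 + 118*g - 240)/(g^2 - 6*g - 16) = (g^2 - 11*g + 30)/(g + 2)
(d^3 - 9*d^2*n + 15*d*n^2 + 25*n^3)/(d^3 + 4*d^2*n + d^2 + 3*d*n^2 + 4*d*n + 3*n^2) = (d^2 - 10*d*n + 25*n^2)/(d^2 + 3*d*n + d + 3*n)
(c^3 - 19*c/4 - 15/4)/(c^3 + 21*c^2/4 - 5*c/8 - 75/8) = 2*(2*c^2 - 3*c - 5)/(4*c^2 + 15*c - 25)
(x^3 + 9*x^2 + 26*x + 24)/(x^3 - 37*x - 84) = (x + 2)/(x - 7)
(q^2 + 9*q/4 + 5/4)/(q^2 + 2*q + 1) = (q + 5/4)/(q + 1)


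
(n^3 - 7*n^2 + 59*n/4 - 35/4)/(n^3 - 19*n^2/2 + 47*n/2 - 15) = (n - 7/2)/(n - 6)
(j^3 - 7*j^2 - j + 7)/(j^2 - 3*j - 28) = (j^2 - 1)/(j + 4)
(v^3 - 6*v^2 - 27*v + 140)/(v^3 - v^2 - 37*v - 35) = (v - 4)/(v + 1)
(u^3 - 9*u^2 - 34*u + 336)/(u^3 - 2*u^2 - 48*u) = (u - 7)/u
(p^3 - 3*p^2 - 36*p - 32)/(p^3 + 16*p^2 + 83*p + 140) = (p^2 - 7*p - 8)/(p^2 + 12*p + 35)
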